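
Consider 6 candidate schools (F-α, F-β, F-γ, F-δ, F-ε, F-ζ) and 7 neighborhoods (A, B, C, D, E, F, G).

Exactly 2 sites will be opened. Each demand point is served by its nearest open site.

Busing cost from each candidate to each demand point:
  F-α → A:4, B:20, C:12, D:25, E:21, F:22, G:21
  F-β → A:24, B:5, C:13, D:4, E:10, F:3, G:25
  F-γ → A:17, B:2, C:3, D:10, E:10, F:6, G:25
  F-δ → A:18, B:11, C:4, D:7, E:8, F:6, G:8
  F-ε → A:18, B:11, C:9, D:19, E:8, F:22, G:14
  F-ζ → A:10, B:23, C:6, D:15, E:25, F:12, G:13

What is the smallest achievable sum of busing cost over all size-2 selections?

Open {F-α, F-δ}.
  A→F-α 4, B→F-δ 11, C→F-δ 4, D→F-δ 7, E→F-δ 8, F→F-δ 6, G→F-δ 8  ⇒ total 48.
Compare {F-β, F-δ}: total 50.
Compare {F-β, F-ζ}: total 51.
No size-2 selection does better; minimum is 48.

48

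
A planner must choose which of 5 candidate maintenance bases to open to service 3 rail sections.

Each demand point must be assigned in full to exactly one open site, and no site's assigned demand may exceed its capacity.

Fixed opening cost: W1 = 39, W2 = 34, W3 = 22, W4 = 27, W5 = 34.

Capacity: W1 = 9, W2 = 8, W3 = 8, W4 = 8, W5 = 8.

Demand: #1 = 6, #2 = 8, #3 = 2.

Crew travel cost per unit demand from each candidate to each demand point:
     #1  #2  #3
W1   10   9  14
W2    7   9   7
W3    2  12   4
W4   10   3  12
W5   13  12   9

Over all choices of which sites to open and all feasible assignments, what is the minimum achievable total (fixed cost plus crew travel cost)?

93

Open {W3, W4}; cheapest assignment that respects the capacities:
  W3 (cap 8, load 8): #1, #3 — cost 6×2 + 2×4 = 20
  W4 (cap 8, load 8): #2 — cost 8×3 = 24
  Shipping 44, fixed 49 → total 93.
  Any other capacity-feasible assignment to {W3, W4} ships for at least 44.
Compare {W2, W3, W4}: its best feasible assignment gives total 127.
Compare {W3, W4, W5}: its best feasible assignment gives total 127.
Every other set of open sites that can feasibly serve all demand totals ≥ 127 even under its best assignment. Minimum: 93.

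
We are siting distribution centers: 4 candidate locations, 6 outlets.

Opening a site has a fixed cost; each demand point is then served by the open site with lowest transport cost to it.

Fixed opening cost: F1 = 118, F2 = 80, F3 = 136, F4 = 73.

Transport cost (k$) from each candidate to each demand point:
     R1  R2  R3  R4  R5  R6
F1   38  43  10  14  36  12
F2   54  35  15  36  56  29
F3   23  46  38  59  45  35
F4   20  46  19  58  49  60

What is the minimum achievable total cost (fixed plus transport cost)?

Open {F1}: assign each demand point to its cheapest open site.
  R1→F1 38, R2→F1 43, R3→F1 10, R4→F1 14, R5→F1 36, R6→F1 12
  transport cost 153, fixed 118 → total 271.
Compare {F2}: transport cost 225 + fixed 80 = 305.
Compare {F4}: transport cost 252 + fixed 73 = 325.
Compare {F1, F4}: transport cost 135 + fixed 191 = 326.
All other subsets cost ≥ 305. Minimum total cost: 271.

271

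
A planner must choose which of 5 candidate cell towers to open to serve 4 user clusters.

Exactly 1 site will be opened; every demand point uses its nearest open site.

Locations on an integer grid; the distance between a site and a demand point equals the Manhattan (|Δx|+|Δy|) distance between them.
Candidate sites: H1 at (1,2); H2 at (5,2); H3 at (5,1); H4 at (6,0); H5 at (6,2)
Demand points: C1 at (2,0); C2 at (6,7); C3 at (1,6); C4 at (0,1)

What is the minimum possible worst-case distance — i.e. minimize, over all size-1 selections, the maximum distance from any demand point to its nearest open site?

Open {H2}.
  Farthest demand point is C3 at distance 8 (to H2); all others are ≤ 8.
With {H3} the worst case is 9.
With {H5} the worst case is 9.
No size-1 selection achieves below 8.

8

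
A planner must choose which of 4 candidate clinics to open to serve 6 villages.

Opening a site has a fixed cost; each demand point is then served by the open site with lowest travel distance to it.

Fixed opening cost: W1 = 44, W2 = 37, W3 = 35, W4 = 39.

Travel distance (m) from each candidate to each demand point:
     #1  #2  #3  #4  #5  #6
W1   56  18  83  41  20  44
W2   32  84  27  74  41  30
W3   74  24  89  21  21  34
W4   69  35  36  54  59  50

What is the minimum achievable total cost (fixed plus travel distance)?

227

Open {W2, W3}: assign each demand point to its cheapest open site.
  #1→W2 32, #2→W3 24, #3→W2 27, #4→W3 21, #5→W3 21, #6→W2 30
  travel distance 155, fixed 72 → total 227.
Compare {W1, W2}: travel distance 168 + fixed 81 = 249.
Compare {W1, W2, W3}: travel distance 148 + fixed 116 = 264.
Compare {W2, W3, W4}: travel distance 155 + fixed 111 = 266.
All other subsets cost ≥ 249. Minimum total cost: 227.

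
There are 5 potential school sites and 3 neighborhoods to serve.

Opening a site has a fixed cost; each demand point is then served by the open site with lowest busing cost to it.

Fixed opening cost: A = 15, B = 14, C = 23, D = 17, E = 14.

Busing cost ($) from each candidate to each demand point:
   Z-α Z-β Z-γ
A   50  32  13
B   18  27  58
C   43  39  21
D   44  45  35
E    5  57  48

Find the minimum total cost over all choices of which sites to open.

Open {A, E}: assign each demand point to its cheapest open site.
  Z-α→E 5, Z-β→A 32, Z-γ→A 13
  busing cost 50, fixed 29 → total 79.
Compare {A, B}: busing cost 58 + fixed 29 = 87.
Compare {A, B, E}: busing cost 45 + fixed 43 = 88.
Compare {A, D, E}: busing cost 50 + fixed 46 = 96.
All other subsets cost ≥ 87. Minimum total cost: 79.

79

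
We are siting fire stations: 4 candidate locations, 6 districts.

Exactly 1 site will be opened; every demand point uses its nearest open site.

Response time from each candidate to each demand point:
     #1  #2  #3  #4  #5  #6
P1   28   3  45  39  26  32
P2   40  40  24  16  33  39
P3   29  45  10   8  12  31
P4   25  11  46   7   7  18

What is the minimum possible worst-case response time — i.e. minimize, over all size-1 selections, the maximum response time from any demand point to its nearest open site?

Open {P2}.
  Farthest demand point is #1 at response time 40 (to P2); all others are ≤ 40.
With {P1} the worst case is 45.
With {P3} the worst case is 45.
No size-1 selection achieves below 40.

40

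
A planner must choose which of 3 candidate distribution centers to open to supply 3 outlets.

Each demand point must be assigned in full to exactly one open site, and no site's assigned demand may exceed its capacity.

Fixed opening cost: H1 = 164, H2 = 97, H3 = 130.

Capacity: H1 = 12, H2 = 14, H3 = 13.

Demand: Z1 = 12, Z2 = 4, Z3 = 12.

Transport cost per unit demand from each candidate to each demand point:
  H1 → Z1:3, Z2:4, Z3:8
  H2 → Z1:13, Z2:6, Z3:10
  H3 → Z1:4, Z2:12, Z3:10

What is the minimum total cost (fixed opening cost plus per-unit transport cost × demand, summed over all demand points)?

Open {H1, H2, H3}; cheapest assignment that respects the capacities:
  H1 (cap 12, load 12): Z3 — cost 12×8 = 96
  H2 (cap 14, load 4): Z2 — cost 4×6 = 24
  H3 (cap 13, load 12): Z1 — cost 12×4 = 48
  Shipping 168, fixed 391 → total 559.
  Any other capacity-feasible assignment to {H1, H2, H3} ships for at least 168.
Total demand is 28 and no other set of sites has combined capacity ≥ 28, so {H1, H2, H3} is the only feasible choice of open sites. Minimum: 559.

559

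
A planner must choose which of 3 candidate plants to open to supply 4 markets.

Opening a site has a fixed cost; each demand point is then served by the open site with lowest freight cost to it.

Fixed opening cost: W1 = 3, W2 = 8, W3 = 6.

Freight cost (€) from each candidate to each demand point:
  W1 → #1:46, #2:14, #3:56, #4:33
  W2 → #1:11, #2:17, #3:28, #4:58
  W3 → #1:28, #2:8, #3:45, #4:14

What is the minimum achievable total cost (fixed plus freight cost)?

Open {W2, W3}: assign each demand point to its cheapest open site.
  #1→W2 11, #2→W3 8, #3→W2 28, #4→W3 14
  freight cost 61, fixed 14 → total 75.
Compare {W1, W2, W3}: freight cost 61 + fixed 17 = 78.
Compare {W1, W2}: freight cost 86 + fixed 11 = 97.
Compare {W3}: freight cost 95 + fixed 6 = 101.
All other subsets cost ≥ 78. Minimum total cost: 75.

75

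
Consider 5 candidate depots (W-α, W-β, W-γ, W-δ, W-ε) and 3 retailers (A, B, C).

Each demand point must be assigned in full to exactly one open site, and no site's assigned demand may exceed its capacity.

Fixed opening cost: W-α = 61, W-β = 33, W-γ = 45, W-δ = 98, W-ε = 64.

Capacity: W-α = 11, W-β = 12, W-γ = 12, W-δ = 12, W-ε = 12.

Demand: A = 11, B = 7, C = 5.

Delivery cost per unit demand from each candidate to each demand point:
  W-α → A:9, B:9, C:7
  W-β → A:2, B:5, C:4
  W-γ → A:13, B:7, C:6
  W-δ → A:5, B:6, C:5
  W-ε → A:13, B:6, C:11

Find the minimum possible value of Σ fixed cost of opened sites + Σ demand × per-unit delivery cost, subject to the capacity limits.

Open {W-β, W-γ}; cheapest assignment that respects the capacities:
  W-β (cap 12, load 11): A — cost 11×2 = 22
  W-γ (cap 12, load 12): B, C — cost 7×7 + 5×6 = 79
  Shipping 101, fixed 78 → total 179.
  Any other capacity-feasible assignment to {W-β, W-γ} ships for at least 101.
Compare {W-β, W-ε}: its best feasible assignment gives total 216.
Compare {W-β, W-δ}: its best feasible assignment gives total 220.
Every other set of open sites that can feasibly serve all demand totals ≥ 216 even under its best assignment. Minimum: 179.

179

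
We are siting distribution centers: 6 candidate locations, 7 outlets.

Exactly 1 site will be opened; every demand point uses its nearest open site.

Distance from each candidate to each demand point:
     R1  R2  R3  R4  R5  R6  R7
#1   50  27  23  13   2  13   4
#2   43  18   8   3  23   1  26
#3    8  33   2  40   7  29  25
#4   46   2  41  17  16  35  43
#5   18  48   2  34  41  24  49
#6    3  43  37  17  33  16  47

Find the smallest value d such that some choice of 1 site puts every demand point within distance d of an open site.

Open {#3}.
  Farthest demand point is R4 at distance 40 (to #3); all others are ≤ 40.
With {#2} the worst case is 43.
With {#4} the worst case is 46.
No size-1 selection achieves below 40.

40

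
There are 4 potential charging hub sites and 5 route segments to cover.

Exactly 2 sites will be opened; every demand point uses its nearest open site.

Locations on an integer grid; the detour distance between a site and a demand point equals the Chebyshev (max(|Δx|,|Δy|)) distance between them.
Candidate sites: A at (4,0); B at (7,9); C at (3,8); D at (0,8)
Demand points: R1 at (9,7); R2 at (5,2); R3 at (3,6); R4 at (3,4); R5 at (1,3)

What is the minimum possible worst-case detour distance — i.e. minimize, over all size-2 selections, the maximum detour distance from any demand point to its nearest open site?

4

Open {A, B}.
  Farthest demand point is R3 at detour distance 4 (to B); all others are ≤ 4.
With {A, C} the worst case is 6.
With {B, C} the worst case is 6.
No size-2 selection achieves below 4.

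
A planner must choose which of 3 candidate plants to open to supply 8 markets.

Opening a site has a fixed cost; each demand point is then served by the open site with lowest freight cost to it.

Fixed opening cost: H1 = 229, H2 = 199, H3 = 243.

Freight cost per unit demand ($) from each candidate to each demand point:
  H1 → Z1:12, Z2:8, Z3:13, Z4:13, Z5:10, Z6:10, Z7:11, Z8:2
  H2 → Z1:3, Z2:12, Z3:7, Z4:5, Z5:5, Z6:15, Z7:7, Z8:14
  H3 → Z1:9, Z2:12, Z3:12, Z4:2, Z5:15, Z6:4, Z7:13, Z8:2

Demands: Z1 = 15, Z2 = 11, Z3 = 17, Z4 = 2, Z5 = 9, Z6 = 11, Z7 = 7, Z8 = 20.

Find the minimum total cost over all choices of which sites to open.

920

Open {H2, H3}: assign each demand point to its cheapest open site.
  Z1→H2 15×3=45, Z2→H2 11×12=132, Z3→H2 17×7=119, Z4→H3 2×2=4, Z5→H2 9×5=45, Z6→H3 11×4=44, Z7→H2 7×7=49, Z8→H3 20×2=40
  freight cost 478, fixed 442 → total 920.
Compare {H1, H2}: freight cost 506 + fixed 428 = 934.
Compare {H3}: freight cost 785 + fixed 243 = 1028.
Compare {H2}: freight cost 845 + fixed 199 = 1044.
All other subsets cost ≥ 934. Minimum total cost: 920.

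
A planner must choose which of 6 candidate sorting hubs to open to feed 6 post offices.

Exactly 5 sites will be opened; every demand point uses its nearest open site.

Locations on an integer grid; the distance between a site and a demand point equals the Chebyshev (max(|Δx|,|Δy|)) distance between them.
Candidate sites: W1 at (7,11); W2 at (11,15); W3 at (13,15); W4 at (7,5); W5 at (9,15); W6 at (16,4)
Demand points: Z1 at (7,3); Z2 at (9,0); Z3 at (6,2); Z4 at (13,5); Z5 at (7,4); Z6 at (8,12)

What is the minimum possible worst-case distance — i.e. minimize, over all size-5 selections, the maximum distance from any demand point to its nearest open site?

Open {W1, W2, W3, W4, W6}.
  Farthest demand point is Z2 at distance 5 (to W4); all others are ≤ 5.
With {W1, W2, W4, W5, W6} the worst case is 5.
With {W1, W3, W4, W5, W6} the worst case is 5.
No size-5 selection achieves below 5.

5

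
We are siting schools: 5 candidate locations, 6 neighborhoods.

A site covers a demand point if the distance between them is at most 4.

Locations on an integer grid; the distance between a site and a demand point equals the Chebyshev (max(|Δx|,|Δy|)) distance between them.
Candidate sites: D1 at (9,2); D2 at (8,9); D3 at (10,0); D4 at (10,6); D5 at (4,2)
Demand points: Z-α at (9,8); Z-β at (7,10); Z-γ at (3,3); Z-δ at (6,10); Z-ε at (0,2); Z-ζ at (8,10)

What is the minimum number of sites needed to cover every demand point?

Coverage sets (demand points within 4 of each site):
  D1: {}
  D2: {Z-α, Z-β, Z-δ, Z-ζ}
  D3: {}
  D4: {Z-α, Z-β, Z-δ, Z-ζ}
  D5: {Z-γ, Z-ε}
No single site covers all 6 demand points.
But {D2, D5} covers everything, so the minimum is 2.

2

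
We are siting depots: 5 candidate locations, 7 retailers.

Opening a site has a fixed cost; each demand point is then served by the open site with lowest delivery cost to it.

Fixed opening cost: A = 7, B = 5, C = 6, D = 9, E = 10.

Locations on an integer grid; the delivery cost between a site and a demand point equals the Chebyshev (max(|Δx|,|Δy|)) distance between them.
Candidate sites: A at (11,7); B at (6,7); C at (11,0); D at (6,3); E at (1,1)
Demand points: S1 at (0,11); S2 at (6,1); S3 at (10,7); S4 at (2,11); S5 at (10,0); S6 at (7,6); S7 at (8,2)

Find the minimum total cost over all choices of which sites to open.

Open {B, C}: assign each demand point to its cheapest open site.
  S1→B 6, S2→C 5, S3→B 4, S4→B 4, S5→C 1, S6→B 1, S7→C 3
  delivery cost 24, fixed 11 → total 35.
Compare {B, D}: delivery cost 23 + fixed 14 = 37.
Compare {B}: delivery cost 33 + fixed 5 = 38.
Compare {A, B, C}: delivery cost 21 + fixed 18 = 39.
All other subsets cost ≥ 37. Minimum total cost: 35.

35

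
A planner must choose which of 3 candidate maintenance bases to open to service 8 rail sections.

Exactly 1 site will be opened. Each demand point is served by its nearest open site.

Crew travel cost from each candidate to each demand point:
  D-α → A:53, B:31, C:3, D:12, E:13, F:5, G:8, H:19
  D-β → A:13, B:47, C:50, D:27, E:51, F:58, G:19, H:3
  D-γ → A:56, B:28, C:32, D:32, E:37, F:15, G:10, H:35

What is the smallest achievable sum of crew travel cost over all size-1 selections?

144

Open {D-α}.
  A→D-α 53, B→D-α 31, C→D-α 3, D→D-α 12, E→D-α 13, F→D-α 5, G→D-α 8, H→D-α 19  ⇒ total 144.
Compare {D-γ}: total 245.
Compare {D-β}: total 268.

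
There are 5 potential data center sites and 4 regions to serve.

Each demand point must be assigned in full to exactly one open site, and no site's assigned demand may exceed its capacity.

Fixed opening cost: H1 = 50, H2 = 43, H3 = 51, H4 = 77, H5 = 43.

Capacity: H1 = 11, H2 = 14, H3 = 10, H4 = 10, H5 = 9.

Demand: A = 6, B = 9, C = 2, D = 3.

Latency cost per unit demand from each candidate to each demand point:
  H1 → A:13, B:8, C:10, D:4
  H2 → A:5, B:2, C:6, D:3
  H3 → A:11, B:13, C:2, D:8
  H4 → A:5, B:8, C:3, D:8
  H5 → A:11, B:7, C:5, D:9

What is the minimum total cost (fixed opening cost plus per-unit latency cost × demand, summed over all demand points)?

183

Open {H2, H4}; cheapest assignment that respects the capacities:
  H2 (cap 14, load 12): B, D — cost 9×2 + 3×3 = 27
  H4 (cap 10, load 8): A, C — cost 6×5 + 2×3 = 36
  Shipping 63, fixed 120 → total 183.
  Any other capacity-feasible assignment to {H2, H4} ships for at least 63.
Compare {H2, H5}: its best feasible assignment gives total 189.
Compare {H2, H3}: its best feasible assignment gives total 191.
Every other set of open sites that can feasibly serve all demand totals ≥ 189 even under its best assignment. Minimum: 183.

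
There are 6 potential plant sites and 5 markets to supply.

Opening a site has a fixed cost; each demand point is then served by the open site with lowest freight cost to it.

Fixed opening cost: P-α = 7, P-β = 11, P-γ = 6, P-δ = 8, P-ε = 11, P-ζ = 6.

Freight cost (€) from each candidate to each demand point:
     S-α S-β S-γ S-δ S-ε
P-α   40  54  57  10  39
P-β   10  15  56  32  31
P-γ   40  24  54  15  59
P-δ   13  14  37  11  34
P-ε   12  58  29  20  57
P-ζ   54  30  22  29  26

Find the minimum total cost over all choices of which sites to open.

100

Open {P-δ, P-ζ}: assign each demand point to its cheapest open site.
  S-α→P-δ 13, S-β→P-δ 14, S-γ→P-ζ 22, S-δ→P-δ 11, S-ε→P-ζ 26
  freight cost 86, fixed 14 → total 100.
Compare {P-α, P-δ, P-ζ}: freight cost 85 + fixed 21 = 106.
Compare {P-γ, P-δ, P-ζ}: freight cost 86 + fixed 20 = 106.
Compare {P-α, P-β, P-ζ}: freight cost 83 + fixed 24 = 107.
All other subsets cost ≥ 106. Minimum total cost: 100.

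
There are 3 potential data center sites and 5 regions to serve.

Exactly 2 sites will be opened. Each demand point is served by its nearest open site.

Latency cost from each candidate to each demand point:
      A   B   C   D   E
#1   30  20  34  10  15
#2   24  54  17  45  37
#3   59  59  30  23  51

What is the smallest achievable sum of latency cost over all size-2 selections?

86

Open {#1, #2}.
  A→#2 24, B→#1 20, C→#2 17, D→#1 10, E→#1 15  ⇒ total 86.
Compare {#1, #3}: total 105.
Compare {#2, #3}: total 155.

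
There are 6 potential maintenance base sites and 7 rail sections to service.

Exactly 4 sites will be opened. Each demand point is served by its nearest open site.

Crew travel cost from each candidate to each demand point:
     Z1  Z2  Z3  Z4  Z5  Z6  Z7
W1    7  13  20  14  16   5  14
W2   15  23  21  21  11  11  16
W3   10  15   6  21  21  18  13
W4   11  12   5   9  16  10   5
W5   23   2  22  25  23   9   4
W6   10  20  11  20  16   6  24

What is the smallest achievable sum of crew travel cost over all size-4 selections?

Open {W1, W2, W4, W5}.
  Z1→W1 7, Z2→W5 2, Z3→W4 5, Z4→W4 9, Z5→W2 11, Z6→W1 5, Z7→W5 4  ⇒ total 43.
Compare {W2, W4, W5, W6}: total 47.
Compare {W1, W3, W4, W5}: total 48.
No size-4 selection does better; minimum is 43.

43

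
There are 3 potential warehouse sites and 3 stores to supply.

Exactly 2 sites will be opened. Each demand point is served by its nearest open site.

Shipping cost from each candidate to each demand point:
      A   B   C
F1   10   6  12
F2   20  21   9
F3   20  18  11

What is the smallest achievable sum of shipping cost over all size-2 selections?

25

Open {F1, F2}.
  A→F1 10, B→F1 6, C→F2 9  ⇒ total 25.
Compare {F1, F3}: total 27.
Compare {F2, F3}: total 47.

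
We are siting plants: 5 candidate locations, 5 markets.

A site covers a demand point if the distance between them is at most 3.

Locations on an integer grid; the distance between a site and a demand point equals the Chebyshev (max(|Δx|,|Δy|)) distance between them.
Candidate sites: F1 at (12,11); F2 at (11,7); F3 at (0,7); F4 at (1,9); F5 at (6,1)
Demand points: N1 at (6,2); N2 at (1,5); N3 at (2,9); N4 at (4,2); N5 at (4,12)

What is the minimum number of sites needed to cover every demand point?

3

Coverage sets (demand points within 3 of each site):
  F1: {}
  F2: {}
  F3: {N2, N3}
  F4: {N3, N5}
  F5: {N1, N4}
No 2 sites suffice: every size-2 union leaves at least one demand point uncovered.
But {F3, F4, F5} covers everything, so the minimum is 3.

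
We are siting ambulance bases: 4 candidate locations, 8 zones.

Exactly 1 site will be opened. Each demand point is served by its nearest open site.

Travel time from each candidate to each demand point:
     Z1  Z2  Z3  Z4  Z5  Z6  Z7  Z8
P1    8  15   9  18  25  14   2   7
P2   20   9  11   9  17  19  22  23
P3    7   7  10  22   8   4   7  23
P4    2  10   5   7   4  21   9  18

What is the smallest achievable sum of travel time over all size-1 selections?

Open {P4}.
  Z1→P4 2, Z2→P4 10, Z3→P4 5, Z4→P4 7, Z5→P4 4, Z6→P4 21, Z7→P4 9, Z8→P4 18  ⇒ total 76.
Compare {P3}: total 88.
Compare {P1}: total 98.
No size-1 selection does better; minimum is 76.

76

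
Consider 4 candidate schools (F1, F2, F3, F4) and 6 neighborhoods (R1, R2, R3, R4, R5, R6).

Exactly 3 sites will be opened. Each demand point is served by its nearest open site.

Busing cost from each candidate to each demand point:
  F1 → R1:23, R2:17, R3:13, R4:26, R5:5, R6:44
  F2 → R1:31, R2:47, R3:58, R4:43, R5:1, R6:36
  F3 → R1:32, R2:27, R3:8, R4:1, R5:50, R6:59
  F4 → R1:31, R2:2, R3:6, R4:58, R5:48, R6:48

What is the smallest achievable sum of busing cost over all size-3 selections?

Open {F2, F3, F4}.
  R1→F2 31, R2→F4 2, R3→F4 6, R4→F3 1, R5→F2 1, R6→F2 36  ⇒ total 77.
Compare {F1, F3, F4}: total 81.
Compare {F1, F2, F3}: total 86.
No size-3 selection does better; minimum is 77.

77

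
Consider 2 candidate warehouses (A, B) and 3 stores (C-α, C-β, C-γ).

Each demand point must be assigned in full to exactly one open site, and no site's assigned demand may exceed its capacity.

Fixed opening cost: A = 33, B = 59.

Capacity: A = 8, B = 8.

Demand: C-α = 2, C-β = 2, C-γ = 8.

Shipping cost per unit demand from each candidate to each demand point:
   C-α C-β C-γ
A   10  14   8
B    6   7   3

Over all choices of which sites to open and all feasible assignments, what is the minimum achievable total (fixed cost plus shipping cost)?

164

Open {A, B}; cheapest assignment that respects the capacities:
  A (cap 8, load 4): C-α, C-β — cost 2×10 + 2×14 = 48
  B (cap 8, load 8): C-γ — cost 8×3 = 24
  Shipping 72, fixed 92 → total 164.
  Any other capacity-feasible assignment to {A, B} ships for at least 72.
Total demand is 12 and no other set of sites has combined capacity ≥ 12, so {A, B} is the only feasible choice of open sites. Minimum: 164.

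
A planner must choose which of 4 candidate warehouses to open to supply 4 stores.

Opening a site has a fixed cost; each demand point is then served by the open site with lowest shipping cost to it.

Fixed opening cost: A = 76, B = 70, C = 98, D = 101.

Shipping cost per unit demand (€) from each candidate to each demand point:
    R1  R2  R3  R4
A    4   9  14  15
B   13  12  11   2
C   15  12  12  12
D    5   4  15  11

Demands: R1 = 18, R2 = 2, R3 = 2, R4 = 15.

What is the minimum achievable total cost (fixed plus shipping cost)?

Open {A, B}: assign each demand point to its cheapest open site.
  R1→A 18×4=72, R2→A 2×9=18, R3→B 2×11=22, R4→B 15×2=30
  shipping cost 142, fixed 146 → total 288.
Compare {B, D}: shipping cost 150 + fixed 171 = 321.
Compare {A, B, D}: shipping cost 132 + fixed 247 = 379.
Compare {B}: shipping cost 310 + fixed 70 = 380.
All other subsets cost ≥ 321. Minimum total cost: 288.

288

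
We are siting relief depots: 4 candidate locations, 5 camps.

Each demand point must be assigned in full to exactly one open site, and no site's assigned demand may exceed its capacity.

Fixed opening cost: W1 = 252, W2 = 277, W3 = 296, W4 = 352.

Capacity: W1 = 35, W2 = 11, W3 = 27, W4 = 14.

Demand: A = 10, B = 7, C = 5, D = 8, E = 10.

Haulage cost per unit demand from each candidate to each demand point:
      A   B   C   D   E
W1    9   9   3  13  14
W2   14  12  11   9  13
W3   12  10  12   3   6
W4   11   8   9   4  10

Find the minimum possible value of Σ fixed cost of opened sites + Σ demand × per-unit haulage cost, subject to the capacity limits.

Open {W1, W3}; cheapest assignment that respects the capacities:
  W1 (cap 35, load 22): A, B, C — cost 10×9 + 7×9 + 5×3 = 168
  W3 (cap 27, load 18): D, E — cost 8×3 + 10×6 = 84
  Shipping 252, fixed 548 → total 800.
  Any other capacity-feasible assignment to {W1, W3} ships for at least 252.
Compare {W1, W2}: its best feasible assignment gives total 909.
Compare {W1, W4}: its best feasible assignment gives total 944.
Every other set of open sites that can feasibly serve all demand totals ≥ 909 even under its best assignment. Minimum: 800.

800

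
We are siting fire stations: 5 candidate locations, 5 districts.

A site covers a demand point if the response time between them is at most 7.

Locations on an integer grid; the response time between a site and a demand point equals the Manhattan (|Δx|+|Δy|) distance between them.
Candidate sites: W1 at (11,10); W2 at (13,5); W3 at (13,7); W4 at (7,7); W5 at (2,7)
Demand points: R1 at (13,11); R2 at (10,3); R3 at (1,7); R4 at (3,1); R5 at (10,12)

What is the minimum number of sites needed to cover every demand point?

3

Coverage sets (demand points within 7 of each site):
  W1: {R1, R5}
  W2: {R1, R2}
  W3: {R1, R2}
  W4: {R2, R3}
  W5: {R3, R4}
No 2 sites suffice: every size-2 union leaves at least one demand point uncovered.
But {W1, W2, W5} covers everything, so the minimum is 3.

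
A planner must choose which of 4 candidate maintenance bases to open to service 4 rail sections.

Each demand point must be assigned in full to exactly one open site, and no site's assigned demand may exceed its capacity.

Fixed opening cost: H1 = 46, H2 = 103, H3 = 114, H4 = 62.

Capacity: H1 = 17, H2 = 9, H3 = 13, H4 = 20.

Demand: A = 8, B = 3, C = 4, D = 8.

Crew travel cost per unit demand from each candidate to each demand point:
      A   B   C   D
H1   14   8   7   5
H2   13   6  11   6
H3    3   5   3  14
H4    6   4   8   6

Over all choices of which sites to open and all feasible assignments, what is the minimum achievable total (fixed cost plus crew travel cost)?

236

Open {H1, H4}; cheapest assignment that respects the capacities:
  H1 (cap 17, load 12): C, D — cost 4×7 + 8×5 = 68
  H4 (cap 20, load 11): A, B — cost 8×6 + 3×4 = 60
  Shipping 128, fixed 108 → total 236.
  Any other capacity-feasible assignment to {H1, H4} ships for at least 128.
Compare {H1, H3}: its best feasible assignment gives total 260.
Compare {H3, H4}: its best feasible assignment gives total 272.
Every other set of open sites that can feasibly serve all demand totals ≥ 260 even under its best assignment. Minimum: 236.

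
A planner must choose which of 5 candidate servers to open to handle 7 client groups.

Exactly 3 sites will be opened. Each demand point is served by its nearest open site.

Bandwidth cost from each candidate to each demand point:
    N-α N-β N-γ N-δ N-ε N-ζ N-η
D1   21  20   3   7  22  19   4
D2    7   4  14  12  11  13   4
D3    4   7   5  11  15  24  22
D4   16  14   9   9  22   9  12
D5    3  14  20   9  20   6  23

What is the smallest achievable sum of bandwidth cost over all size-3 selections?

Open {D1, D2, D5}.
  N-α→D5 3, N-β→D2 4, N-γ→D1 3, N-δ→D1 7, N-ε→D2 11, N-ζ→D5 6, N-η→D1 4  ⇒ total 38.
Compare {D2, D3, D5}: total 42.
Compare {D1, D2, D4}: total 45.
No size-3 selection does better; minimum is 38.

38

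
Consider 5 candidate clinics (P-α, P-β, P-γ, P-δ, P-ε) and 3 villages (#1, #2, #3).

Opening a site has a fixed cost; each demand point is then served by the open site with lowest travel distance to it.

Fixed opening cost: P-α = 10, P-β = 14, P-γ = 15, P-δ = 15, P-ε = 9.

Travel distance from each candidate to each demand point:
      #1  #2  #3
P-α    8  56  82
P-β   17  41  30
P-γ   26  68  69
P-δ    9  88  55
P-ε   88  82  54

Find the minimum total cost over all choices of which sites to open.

102

Open {P-β}: assign each demand point to its cheapest open site.
  #1→P-β 17, #2→P-β 41, #3→P-β 30
  travel distance 88, fixed 14 → total 102.
Compare {P-α, P-β}: travel distance 79 + fixed 24 = 103.
Compare {P-β, P-δ}: travel distance 80 + fixed 29 = 109.
Compare {P-β, P-ε}: travel distance 88 + fixed 23 = 111.
All other subsets cost ≥ 103. Minimum total cost: 102.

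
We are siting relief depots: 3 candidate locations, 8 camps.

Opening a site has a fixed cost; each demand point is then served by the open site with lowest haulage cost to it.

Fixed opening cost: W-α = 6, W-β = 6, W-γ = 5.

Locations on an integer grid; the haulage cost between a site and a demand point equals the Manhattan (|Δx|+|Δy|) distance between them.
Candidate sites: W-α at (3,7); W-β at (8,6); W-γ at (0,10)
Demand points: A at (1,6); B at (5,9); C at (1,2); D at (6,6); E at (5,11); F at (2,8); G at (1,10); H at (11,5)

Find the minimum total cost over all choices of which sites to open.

Open {W-α, W-β}: assign each demand point to its cheapest open site.
  A→W-α 3, B→W-α 4, C→W-α 7, D→W-β 2, E→W-α 6, F→W-α 2, G→W-α 5, H→W-β 4
  haulage cost 33, fixed 12 → total 45.
Compare {W-α, W-β, W-γ}: haulage cost 29 + fixed 17 = 46.
Compare {W-α}: haulage cost 41 + fixed 6 = 47.
Compare {W-α, W-γ}: haulage cost 37 + fixed 11 = 48.
All other subsets cost ≥ 46. Minimum total cost: 45.

45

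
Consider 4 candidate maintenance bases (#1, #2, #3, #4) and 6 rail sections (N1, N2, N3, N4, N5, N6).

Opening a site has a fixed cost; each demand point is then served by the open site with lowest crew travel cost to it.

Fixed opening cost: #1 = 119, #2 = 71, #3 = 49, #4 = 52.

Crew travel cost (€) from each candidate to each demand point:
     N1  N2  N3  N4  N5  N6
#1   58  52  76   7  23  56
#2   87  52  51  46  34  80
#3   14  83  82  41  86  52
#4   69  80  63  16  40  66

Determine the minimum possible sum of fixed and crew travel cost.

Open {#2, #3}: assign each demand point to its cheapest open site.
  N1→#3 14, N2→#2 52, N3→#2 51, N4→#3 41, N5→#2 34, N6→#3 52
  crew travel cost 244, fixed 120 → total 364.
Compare {#3, #4}: crew travel cost 265 + fixed 101 = 366.
Compare {#4}: crew travel cost 334 + fixed 52 = 386.
Compare {#1}: crew travel cost 272 + fixed 119 = 391.
All other subsets cost ≥ 366. Minimum total cost: 364.

364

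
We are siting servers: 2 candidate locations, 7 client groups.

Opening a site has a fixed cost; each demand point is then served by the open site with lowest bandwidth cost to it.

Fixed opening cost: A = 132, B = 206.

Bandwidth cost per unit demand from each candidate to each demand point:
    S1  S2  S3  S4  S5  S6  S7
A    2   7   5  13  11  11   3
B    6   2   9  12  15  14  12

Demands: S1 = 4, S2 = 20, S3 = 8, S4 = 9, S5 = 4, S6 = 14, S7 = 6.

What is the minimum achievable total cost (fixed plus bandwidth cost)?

653

Open {A}: assign each demand point to its cheapest open site.
  S1→A 4×2=8, S2→A 20×7=140, S3→A 8×5=40, S4→A 9×13=117, S5→A 4×11=44, S6→A 14×11=154, S7→A 6×3=18
  bandwidth cost 521, fixed 132 → total 653.
Compare {A, B}: bandwidth cost 412 + fixed 338 = 750.
Compare {B}: bandwidth cost 572 + fixed 206 = 778.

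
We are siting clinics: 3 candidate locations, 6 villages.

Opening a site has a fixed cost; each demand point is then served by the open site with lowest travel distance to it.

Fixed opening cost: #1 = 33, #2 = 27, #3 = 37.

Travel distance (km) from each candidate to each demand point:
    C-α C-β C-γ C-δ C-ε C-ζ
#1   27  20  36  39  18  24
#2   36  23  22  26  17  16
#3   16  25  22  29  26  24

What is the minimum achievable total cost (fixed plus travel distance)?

167

Open {#2}: assign each demand point to its cheapest open site.
  C-α→#2 36, C-β→#2 23, C-γ→#2 22, C-δ→#2 26, C-ε→#2 17, C-ζ→#2 16
  travel distance 140, fixed 27 → total 167.
Compare {#3}: travel distance 142 + fixed 37 = 179.
Compare {#2, #3}: travel distance 120 + fixed 64 = 184.
Compare {#1, #2}: travel distance 128 + fixed 60 = 188.
All other subsets cost ≥ 179. Minimum total cost: 167.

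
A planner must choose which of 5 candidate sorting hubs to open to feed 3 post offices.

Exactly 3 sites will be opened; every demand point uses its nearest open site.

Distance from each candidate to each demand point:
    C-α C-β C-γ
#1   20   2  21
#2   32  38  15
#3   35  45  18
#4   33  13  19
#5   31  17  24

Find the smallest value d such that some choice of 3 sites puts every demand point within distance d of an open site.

20

Open {#1, #2, #3}.
  Farthest demand point is C-α at distance 20 (to #1); all others are ≤ 20.
With {#1, #2, #4} the worst case is 20.
With {#1, #2, #5} the worst case is 20.
No size-3 selection achieves below 20.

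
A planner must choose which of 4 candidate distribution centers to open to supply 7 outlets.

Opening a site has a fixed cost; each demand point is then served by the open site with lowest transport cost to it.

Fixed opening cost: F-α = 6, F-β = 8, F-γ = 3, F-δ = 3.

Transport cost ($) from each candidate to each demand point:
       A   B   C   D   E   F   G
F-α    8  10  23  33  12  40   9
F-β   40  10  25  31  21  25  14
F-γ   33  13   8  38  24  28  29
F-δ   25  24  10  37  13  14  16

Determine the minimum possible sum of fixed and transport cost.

105

Open {F-α, F-δ}: assign each demand point to its cheapest open site.
  A→F-α 8, B→F-α 10, C→F-δ 10, D→F-α 33, E→F-α 12, F→F-δ 14, G→F-α 9
  transport cost 96, fixed 9 → total 105.
Compare {F-α, F-γ, F-δ}: transport cost 94 + fixed 12 = 106.
Compare {F-α, F-β, F-δ}: transport cost 94 + fixed 17 = 111.
Compare {F-α, F-β, F-γ, F-δ}: transport cost 92 + fixed 20 = 112.
All other subsets cost ≥ 106. Minimum total cost: 105.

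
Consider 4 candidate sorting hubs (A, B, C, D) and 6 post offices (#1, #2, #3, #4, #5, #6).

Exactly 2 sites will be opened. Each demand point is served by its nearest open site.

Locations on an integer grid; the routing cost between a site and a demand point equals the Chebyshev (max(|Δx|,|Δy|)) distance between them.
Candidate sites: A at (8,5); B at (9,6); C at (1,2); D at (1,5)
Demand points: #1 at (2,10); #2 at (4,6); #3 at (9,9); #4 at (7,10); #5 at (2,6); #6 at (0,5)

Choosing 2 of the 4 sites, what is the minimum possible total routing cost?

Open {B, D}.
  #1→D 5, #2→D 3, #3→B 3, #4→B 4, #5→D 1, #6→D 1  ⇒ total 17.
Compare {A, D}: total 19.
Compare {C, D}: total 24.
No size-2 selection does better; minimum is 17.

17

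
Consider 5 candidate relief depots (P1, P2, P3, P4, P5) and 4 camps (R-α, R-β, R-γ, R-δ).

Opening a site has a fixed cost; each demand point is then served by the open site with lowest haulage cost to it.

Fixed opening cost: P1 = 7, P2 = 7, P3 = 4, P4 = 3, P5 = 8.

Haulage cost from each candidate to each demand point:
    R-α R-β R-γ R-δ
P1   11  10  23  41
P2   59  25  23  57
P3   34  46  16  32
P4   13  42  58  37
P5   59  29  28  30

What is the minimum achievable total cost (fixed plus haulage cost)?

80

Open {P1, P3}: assign each demand point to its cheapest open site.
  R-α→P1 11, R-β→P1 10, R-γ→P3 16, R-δ→P3 32
  haulage cost 69, fixed 11 → total 80.
Compare {P1, P3, P4}: haulage cost 69 + fixed 14 = 83.
Compare {P1, P3, P5}: haulage cost 67 + fixed 19 = 86.
Compare {P1, P2, P3}: haulage cost 69 + fixed 18 = 87.
All other subsets cost ≥ 83. Minimum total cost: 80.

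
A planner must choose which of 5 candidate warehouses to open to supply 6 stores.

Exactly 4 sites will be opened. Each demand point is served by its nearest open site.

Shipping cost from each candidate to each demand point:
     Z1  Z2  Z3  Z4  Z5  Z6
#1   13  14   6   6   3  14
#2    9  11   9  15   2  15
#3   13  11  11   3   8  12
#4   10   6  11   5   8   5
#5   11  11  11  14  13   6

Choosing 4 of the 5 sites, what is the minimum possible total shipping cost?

Open {#1, #2, #3, #4}.
  Z1→#2 9, Z2→#4 6, Z3→#1 6, Z4→#3 3, Z5→#2 2, Z6→#4 5  ⇒ total 31.
Compare {#1, #2, #4, #5}: total 33.
Compare {#1, #3, #4, #5}: total 33.
No size-4 selection does better; minimum is 31.

31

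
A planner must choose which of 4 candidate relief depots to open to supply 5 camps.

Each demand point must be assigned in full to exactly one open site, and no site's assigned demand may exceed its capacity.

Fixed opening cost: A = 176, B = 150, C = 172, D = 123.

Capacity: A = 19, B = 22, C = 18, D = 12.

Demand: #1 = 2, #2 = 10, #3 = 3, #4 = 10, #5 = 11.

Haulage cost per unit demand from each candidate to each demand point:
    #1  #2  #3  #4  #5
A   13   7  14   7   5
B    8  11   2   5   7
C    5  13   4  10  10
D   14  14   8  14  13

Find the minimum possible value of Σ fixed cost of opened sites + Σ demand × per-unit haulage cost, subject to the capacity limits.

Open {A, B}; cheapest assignment that respects the capacities:
  A (cap 19, load 15): #1, #2, #3 — cost 2×13 + 10×7 + 3×14 = 138
  B (cap 22, load 21): #4, #5 — cost 10×5 + 11×7 = 127
  Shipping 265, fixed 326 → total 591.
  Any other capacity-feasible assignment to {A, B} ships for at least 265.
Compare {B, C}: its best feasible assignment gives total 601.
Compare {A, B, D}: its best feasible assignment gives total 696.
Every other set of open sites that can feasibly serve all demand totals ≥ 601 even under its best assignment. Minimum: 591.

591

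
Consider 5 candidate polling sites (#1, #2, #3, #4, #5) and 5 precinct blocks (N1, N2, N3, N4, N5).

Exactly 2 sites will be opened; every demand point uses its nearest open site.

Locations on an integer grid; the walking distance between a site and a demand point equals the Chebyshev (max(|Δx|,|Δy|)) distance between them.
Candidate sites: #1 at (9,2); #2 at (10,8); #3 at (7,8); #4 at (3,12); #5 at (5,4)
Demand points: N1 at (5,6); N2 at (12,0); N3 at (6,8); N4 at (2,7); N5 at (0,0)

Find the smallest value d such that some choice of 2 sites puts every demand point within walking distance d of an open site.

Open {#1, #5}.
  Farthest demand point is N5 at walking distance 5 (to #5); all others are ≤ 5.
With {#2, #5} the worst case is 7.
With {#3, #5} the worst case is 7.
No size-2 selection achieves below 5.

5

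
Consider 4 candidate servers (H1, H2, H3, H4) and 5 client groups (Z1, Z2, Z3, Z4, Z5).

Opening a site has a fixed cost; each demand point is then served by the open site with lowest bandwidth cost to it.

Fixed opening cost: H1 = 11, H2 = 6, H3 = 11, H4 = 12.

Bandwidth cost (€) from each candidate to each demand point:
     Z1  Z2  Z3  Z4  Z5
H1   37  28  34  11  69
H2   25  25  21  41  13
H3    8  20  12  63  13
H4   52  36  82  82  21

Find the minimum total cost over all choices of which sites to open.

86

Open {H1, H3}: assign each demand point to its cheapest open site.
  Z1→H3 8, Z2→H3 20, Z3→H3 12, Z4→H1 11, Z5→H3 13
  bandwidth cost 64, fixed 22 → total 86.
Compare {H1, H2, H3}: bandwidth cost 64 + fixed 28 = 92.
Compare {H1, H3, H4}: bandwidth cost 64 + fixed 34 = 98.
Compare {H1, H2, H3, H4}: bandwidth cost 64 + fixed 40 = 104.
All other subsets cost ≥ 92. Minimum total cost: 86.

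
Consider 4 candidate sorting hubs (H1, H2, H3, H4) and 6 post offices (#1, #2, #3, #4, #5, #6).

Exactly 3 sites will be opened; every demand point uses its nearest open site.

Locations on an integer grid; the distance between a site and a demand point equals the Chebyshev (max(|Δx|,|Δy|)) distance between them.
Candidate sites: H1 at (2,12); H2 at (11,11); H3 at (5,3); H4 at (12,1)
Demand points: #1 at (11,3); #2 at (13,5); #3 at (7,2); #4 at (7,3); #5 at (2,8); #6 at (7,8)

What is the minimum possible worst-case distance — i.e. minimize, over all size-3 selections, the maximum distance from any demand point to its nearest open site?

Open {H1, H2, H4}.
  Farthest demand point is #3 at distance 5 (to H4); all others are ≤ 5.
With {H1, H3, H4} the worst case is 5.
With {H2, H3, H4} the worst case is 5.
No size-3 selection achieves below 5.

5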